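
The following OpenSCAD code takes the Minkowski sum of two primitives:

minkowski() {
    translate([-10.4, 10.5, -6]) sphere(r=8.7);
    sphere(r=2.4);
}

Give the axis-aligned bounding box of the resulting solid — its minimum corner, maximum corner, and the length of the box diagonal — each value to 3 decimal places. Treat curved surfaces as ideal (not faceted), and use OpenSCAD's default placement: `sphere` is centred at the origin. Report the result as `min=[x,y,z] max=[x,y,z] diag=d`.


min=[-21.500,-0.600,-17.100] max=[0.700,21.600,5.100] diag=38.452

A = translate([-10.4, 10.5, -6]) sphere(r=8.7) → bbox [-19.1,1.8,-14.7] .. [-1.7,19.2,2.7]
B = sphere(r=2.4) → bbox [-2.4,-2.4,-2.4] .. [2.4,2.4,2.4]
lo = A.lo+B.lo = [-19.1-2.4, 1.8-2.4, -14.7-2.4] = [-21.500,-0.600,-17.100]
hi = A.hi+B.hi = [-1.7+2.4, 19.2+2.4, 2.7+2.4] = [0.700,21.600,5.100]
diag = √(22.2²+22.2²+22.2²) = √1478.52 = 38.452


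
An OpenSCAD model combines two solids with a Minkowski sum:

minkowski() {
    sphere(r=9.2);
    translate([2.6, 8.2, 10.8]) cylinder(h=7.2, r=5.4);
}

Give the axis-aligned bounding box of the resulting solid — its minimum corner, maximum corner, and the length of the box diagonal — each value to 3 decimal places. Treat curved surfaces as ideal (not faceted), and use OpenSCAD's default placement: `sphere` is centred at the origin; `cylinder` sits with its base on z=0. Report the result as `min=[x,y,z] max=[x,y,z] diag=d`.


A = translate([2.6, 8.2, 10.8]) cylinder(h=7.2, r=5.4) → bbox [-2.8,2.8,10.8] .. [8,13.6,18]
B = sphere(r=9.2) → bbox [-9.2,-9.2,-9.2] .. [9.2,9.2,9.2]
lo = A.lo+B.lo = [-2.8-9.2, 2.8-9.2, 10.8-9.2] = [-12.000,-6.400,1.600]
hi = A.hi+B.hi = [8+9.2, 13.6+9.2, 18+9.2] = [17.200,22.800,27.200]
diag = √(29.2²+29.2²+25.6²) = √2360.64 = 48.586

min=[-12.000,-6.400,1.600] max=[17.200,22.800,27.200] diag=48.586


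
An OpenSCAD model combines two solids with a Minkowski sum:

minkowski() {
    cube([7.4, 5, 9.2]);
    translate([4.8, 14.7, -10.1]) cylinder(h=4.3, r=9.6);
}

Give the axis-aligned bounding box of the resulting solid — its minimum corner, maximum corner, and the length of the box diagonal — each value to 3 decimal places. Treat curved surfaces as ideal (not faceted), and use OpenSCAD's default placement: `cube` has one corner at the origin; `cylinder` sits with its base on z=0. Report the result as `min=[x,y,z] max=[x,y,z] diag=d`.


min=[-4.800,5.100,-10.100] max=[21.800,29.300,3.400] diag=38.412

A = translate([4.8, 14.7, -10.1]) cylinder(h=4.3, r=9.6) → bbox [-4.8,5.1,-10.1] .. [14.4,24.3,-5.8]
B = cube([7.4, 5, 9.2]) → bbox [0,0,0] .. [7.4,5,9.2]
lo = A.lo+B.lo = [-4.8+0, 5.1+0, -10.1+0] = [-4.800,5.100,-10.100]
hi = A.hi+B.hi = [14.4+7.4, 24.3+5, -5.8+9.2] = [21.800,29.300,3.400]
diag = √(26.6²+24.2²+13.5²) = √1475.45 = 38.412


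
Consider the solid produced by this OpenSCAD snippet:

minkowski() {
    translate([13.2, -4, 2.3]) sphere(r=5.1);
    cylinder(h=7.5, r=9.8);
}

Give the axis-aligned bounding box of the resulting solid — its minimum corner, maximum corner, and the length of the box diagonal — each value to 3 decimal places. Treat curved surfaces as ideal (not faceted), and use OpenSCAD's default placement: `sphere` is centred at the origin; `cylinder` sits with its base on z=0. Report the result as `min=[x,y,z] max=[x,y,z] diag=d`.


min=[-1.700,-18.900,-2.800] max=[28.100,10.900,14.900] diag=45.710

A = translate([13.2, -4, 2.3]) sphere(r=5.1) → bbox [8.1,-9.1,-2.8] .. [18.3,1.1,7.4]
B = cylinder(h=7.5, r=9.8) → bbox [-9.8,-9.8,0] .. [9.8,9.8,7.5]
lo = A.lo+B.lo = [8.1-9.8, -9.1-9.8, -2.8+0] = [-1.700,-18.900,-2.800]
hi = A.hi+B.hi = [18.3+9.8, 1.1+9.8, 7.4+7.5] = [28.100,10.900,14.900]
diag = √(29.8²+29.8²+17.7²) = √2089.37 = 45.710


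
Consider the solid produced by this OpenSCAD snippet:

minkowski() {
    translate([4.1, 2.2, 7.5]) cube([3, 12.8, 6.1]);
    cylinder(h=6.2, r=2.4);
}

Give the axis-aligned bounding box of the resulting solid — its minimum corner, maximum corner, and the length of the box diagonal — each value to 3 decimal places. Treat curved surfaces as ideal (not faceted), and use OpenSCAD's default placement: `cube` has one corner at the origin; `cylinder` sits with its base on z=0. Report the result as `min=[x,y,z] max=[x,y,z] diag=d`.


A = translate([4.1, 2.2, 7.5]) cube([3, 12.8, 6.1]) → bbox [4.1,2.2,7.5] .. [7.1,15,13.6]
B = cylinder(h=6.2, r=2.4) → bbox [-2.4,-2.4,0] .. [2.4,2.4,6.2]
lo = A.lo+B.lo = [4.1-2.4, 2.2-2.4, 7.5+0] = [1.700,-0.200,7.500]
hi = A.hi+B.hi = [7.1+2.4, 15+2.4, 13.6+6.2] = [9.500,17.400,19.800]
diag = √(7.8²+17.6²+12.3²) = √521.89 = 22.845

min=[1.700,-0.200,7.500] max=[9.500,17.400,19.800] diag=22.845


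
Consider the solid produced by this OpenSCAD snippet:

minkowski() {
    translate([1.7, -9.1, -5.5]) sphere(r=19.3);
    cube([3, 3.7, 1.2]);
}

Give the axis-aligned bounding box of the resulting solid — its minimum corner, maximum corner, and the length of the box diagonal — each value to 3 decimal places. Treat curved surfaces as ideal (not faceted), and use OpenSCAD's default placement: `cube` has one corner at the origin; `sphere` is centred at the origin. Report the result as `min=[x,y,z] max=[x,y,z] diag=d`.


A = translate([1.7, -9.1, -5.5]) sphere(r=19.3) → bbox [-17.6,-28.4,-24.8] .. [21,10.2,13.8]
B = cube([3, 3.7, 1.2]) → bbox [0,0,0] .. [3,3.7,1.2]
lo = A.lo+B.lo = [-17.6+0, -28.4+0, -24.8+0] = [-17.600,-28.400,-24.800]
hi = A.hi+B.hi = [21+3, 10.2+3.7, 13.8+1.2] = [24.000,13.900,15.000]
diag = √(41.6²+42.3²+39.8²) = √5103.89 = 71.442

min=[-17.600,-28.400,-24.800] max=[24.000,13.900,15.000] diag=71.442


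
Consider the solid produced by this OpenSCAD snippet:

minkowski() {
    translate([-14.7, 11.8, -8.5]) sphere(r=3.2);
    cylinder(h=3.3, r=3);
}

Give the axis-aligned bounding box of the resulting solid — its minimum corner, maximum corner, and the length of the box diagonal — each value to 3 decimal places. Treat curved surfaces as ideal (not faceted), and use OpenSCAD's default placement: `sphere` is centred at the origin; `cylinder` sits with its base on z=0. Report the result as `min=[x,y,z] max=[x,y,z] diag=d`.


A = translate([-14.7, 11.8, -8.5]) sphere(r=3.2) → bbox [-17.9,8.6,-11.7] .. [-11.5,15,-5.3]
B = cylinder(h=3.3, r=3) → bbox [-3,-3,0] .. [3,3,3.3]
lo = A.lo+B.lo = [-17.9-3, 8.6-3, -11.7+0] = [-20.900,5.600,-11.700]
hi = A.hi+B.hi = [-11.5+3, 15+3, -5.3+3.3] = [-8.500,18.000,-2.000]
diag = √(12.4²+12.4²+9.7²) = √401.61 = 20.040

min=[-20.900,5.600,-11.700] max=[-8.500,18.000,-2.000] diag=20.040


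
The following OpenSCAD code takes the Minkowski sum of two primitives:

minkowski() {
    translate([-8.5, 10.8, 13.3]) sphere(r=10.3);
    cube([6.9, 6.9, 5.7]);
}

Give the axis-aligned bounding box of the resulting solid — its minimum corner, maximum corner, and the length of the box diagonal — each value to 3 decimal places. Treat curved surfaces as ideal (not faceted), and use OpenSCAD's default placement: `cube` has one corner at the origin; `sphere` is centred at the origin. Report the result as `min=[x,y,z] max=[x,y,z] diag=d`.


min=[-18.800,0.500,3.000] max=[8.700,28.000,29.300] diag=46.949

A = translate([-8.5, 10.8, 13.3]) sphere(r=10.3) → bbox [-18.8,0.5,3] .. [1.8,21.1,23.6]
B = cube([6.9, 6.9, 5.7]) → bbox [0,0,0] .. [6.9,6.9,5.7]
lo = A.lo+B.lo = [-18.8+0, 0.5+0, 3+0] = [-18.800,0.500,3.000]
hi = A.hi+B.hi = [1.8+6.9, 21.1+6.9, 23.6+5.7] = [8.700,28.000,29.300]
diag = √(27.5²+27.5²+26.3²) = √2204.19 = 46.949


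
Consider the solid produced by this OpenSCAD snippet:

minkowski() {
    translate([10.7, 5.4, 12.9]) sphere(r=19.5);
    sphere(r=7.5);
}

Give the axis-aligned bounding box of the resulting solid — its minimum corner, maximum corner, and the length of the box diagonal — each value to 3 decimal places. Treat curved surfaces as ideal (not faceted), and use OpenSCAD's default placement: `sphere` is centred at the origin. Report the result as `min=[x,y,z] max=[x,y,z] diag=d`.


A = translate([10.7, 5.4, 12.9]) sphere(r=19.5) → bbox [-8.8,-14.1,-6.6] .. [30.2,24.9,32.4]
B = sphere(r=7.5) → bbox [-7.5,-7.5,-7.5] .. [7.5,7.5,7.5]
lo = A.lo+B.lo = [-8.8-7.5, -14.1-7.5, -6.6-7.5] = [-16.300,-21.600,-14.100]
hi = A.hi+B.hi = [30.2+7.5, 24.9+7.5, 32.4+7.5] = [37.700,32.400,39.900]
diag = √(54²+54²+54²) = √8748 = 93.531

min=[-16.300,-21.600,-14.100] max=[37.700,32.400,39.900] diag=93.531


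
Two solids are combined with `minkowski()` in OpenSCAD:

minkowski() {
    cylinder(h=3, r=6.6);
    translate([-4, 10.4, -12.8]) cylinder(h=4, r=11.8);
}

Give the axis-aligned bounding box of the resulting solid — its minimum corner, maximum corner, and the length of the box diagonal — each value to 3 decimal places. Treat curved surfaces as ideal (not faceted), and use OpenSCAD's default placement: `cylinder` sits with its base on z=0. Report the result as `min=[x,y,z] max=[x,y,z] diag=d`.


min=[-22.400,-8.000,-12.800] max=[14.400,28.800,-5.800] diag=52.512

A = translate([-4, 10.4, -12.8]) cylinder(h=4, r=11.8) → bbox [-15.8,-1.4,-12.8] .. [7.8,22.2,-8.8]
B = cylinder(h=3, r=6.6) → bbox [-6.6,-6.6,0] .. [6.6,6.6,3]
lo = A.lo+B.lo = [-15.8-6.6, -1.4-6.6, -12.8+0] = [-22.400,-8.000,-12.800]
hi = A.hi+B.hi = [7.8+6.6, 22.2+6.6, -8.8+3] = [14.400,28.800,-5.800]
diag = √(36.8²+36.8²+7²) = √2757.48 = 52.512


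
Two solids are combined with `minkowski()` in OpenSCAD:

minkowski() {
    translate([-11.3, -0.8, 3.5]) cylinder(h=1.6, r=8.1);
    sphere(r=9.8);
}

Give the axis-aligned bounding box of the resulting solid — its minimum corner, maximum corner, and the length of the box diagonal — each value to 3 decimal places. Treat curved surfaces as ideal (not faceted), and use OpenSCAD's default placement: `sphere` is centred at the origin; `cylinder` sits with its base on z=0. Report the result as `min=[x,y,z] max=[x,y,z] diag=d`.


A = translate([-11.3, -0.8, 3.5]) cylinder(h=1.6, r=8.1) → bbox [-19.4,-8.9,3.5] .. [-3.2,7.3,5.1]
B = sphere(r=9.8) → bbox [-9.8,-9.8,-9.8] .. [9.8,9.8,9.8]
lo = A.lo+B.lo = [-19.4-9.8, -8.9-9.8, 3.5-9.8] = [-29.200,-18.700,-6.300]
hi = A.hi+B.hi = [-3.2+9.8, 7.3+9.8, 5.1+9.8] = [6.600,17.100,14.900]
diag = √(35.8²+35.8²+21.2²) = √3012.72 = 54.888

min=[-29.200,-18.700,-6.300] max=[6.600,17.100,14.900] diag=54.888


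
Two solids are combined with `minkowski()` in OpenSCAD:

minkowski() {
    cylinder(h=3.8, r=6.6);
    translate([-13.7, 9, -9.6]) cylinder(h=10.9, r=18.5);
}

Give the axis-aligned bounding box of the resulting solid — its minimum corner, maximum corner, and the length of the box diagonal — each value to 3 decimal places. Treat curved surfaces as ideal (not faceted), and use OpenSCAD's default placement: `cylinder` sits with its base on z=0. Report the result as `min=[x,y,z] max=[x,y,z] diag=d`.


min=[-38.800,-16.100,-9.600] max=[11.400,34.100,5.100] diag=72.499

A = translate([-13.7, 9, -9.6]) cylinder(h=10.9, r=18.5) → bbox [-32.2,-9.5,-9.6] .. [4.8,27.5,1.3]
B = cylinder(h=3.8, r=6.6) → bbox [-6.6,-6.6,0] .. [6.6,6.6,3.8]
lo = A.lo+B.lo = [-32.2-6.6, -9.5-6.6, -9.6+0] = [-38.800,-16.100,-9.600]
hi = A.hi+B.hi = [4.8+6.6, 27.5+6.6, 1.3+3.8] = [11.400,34.100,5.100]
diag = √(50.2²+50.2²+14.7²) = √5256.17 = 72.499


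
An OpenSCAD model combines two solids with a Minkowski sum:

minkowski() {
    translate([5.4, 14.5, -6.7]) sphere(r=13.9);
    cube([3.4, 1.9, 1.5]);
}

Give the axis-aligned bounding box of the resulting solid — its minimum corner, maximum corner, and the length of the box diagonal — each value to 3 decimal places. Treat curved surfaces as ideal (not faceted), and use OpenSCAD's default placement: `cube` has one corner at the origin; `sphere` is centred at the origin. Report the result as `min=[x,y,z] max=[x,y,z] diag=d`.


A = translate([5.4, 14.5, -6.7]) sphere(r=13.9) → bbox [-8.5,0.6,-20.6] .. [19.3,28.4,7.2]
B = cube([3.4, 1.9, 1.5]) → bbox [0,0,0] .. [3.4,1.9,1.5]
lo = A.lo+B.lo = [-8.5+0, 0.6+0, -20.6+0] = [-8.500,0.600,-20.600]
hi = A.hi+B.hi = [19.3+3.4, 28.4+1.9, 7.2+1.5] = [22.700,30.300,8.700]
diag = √(31.2²+29.7²+29.3²) = √2714.02 = 52.096

min=[-8.500,0.600,-20.600] max=[22.700,30.300,8.700] diag=52.096


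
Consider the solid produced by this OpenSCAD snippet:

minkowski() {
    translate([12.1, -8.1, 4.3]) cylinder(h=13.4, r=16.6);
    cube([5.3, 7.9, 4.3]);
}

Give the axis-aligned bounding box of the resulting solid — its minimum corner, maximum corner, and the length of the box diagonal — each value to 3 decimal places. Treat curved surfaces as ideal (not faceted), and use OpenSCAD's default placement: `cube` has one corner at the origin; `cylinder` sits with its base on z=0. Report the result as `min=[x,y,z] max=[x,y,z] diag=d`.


min=[-4.500,-24.700,4.300] max=[34.000,16.400,22.000] diag=59.032

A = translate([12.1, -8.1, 4.3]) cylinder(h=13.4, r=16.6) → bbox [-4.5,-24.7,4.3] .. [28.7,8.5,17.7]
B = cube([5.3, 7.9, 4.3]) → bbox [0,0,0] .. [5.3,7.9,4.3]
lo = A.lo+B.lo = [-4.5+0, -24.7+0, 4.3+0] = [-4.500,-24.700,4.300]
hi = A.hi+B.hi = [28.7+5.3, 8.5+7.9, 17.7+4.3] = [34.000,16.400,22.000]
diag = √(38.5²+41.1²+17.7²) = √3484.75 = 59.032


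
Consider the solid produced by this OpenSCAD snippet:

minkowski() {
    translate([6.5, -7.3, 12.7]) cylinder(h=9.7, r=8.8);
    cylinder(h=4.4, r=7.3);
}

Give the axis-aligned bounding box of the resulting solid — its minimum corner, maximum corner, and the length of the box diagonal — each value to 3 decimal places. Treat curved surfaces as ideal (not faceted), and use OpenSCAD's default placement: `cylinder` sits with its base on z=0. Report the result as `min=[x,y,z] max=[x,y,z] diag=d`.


min=[-9.600,-23.400,12.700] max=[22.600,8.800,26.800] diag=47.671

A = translate([6.5, -7.3, 12.7]) cylinder(h=9.7, r=8.8) → bbox [-2.3,-16.1,12.7] .. [15.3,1.5,22.4]
B = cylinder(h=4.4, r=7.3) → bbox [-7.3,-7.3,0] .. [7.3,7.3,4.4]
lo = A.lo+B.lo = [-2.3-7.3, -16.1-7.3, 12.7+0] = [-9.600,-23.400,12.700]
hi = A.hi+B.hi = [15.3+7.3, 1.5+7.3, 22.4+4.4] = [22.600,8.800,26.800]
diag = √(32.2²+32.2²+14.1²) = √2272.49 = 47.671


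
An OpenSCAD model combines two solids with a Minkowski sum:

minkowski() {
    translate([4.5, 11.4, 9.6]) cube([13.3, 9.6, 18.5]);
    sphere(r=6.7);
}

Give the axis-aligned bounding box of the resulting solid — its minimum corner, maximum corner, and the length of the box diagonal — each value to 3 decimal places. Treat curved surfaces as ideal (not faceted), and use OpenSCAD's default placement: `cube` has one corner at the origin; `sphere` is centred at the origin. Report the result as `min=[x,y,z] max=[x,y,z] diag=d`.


A = translate([4.5, 11.4, 9.6]) cube([13.3, 9.6, 18.5]) → bbox [4.5,11.4,9.6] .. [17.8,21,28.1]
B = sphere(r=6.7) → bbox [-6.7,-6.7,-6.7] .. [6.7,6.7,6.7]
lo = A.lo+B.lo = [4.5-6.7, 11.4-6.7, 9.6-6.7] = [-2.200,4.700,2.900]
hi = A.hi+B.hi = [17.8+6.7, 21+6.7, 28.1+6.7] = [24.500,27.700,34.800]
diag = √(26.7²+23²+31.9²) = √2259.5 = 47.534

min=[-2.200,4.700,2.900] max=[24.500,27.700,34.800] diag=47.534


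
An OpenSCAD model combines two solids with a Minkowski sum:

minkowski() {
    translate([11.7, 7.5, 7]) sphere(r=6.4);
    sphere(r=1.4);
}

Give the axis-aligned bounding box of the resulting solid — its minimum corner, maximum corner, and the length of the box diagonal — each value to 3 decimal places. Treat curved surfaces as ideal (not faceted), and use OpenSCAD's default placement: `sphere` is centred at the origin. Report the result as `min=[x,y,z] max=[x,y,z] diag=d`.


min=[3.900,-0.300,-0.800] max=[19.500,15.300,14.800] diag=27.020

A = translate([11.7, 7.5, 7]) sphere(r=6.4) → bbox [5.3,1.1,0.6] .. [18.1,13.9,13.4]
B = sphere(r=1.4) → bbox [-1.4,-1.4,-1.4] .. [1.4,1.4,1.4]
lo = A.lo+B.lo = [5.3-1.4, 1.1-1.4, 0.6-1.4] = [3.900,-0.300,-0.800]
hi = A.hi+B.hi = [18.1+1.4, 13.9+1.4, 13.4+1.4] = [19.500,15.300,14.800]
diag = √(15.6²+15.6²+15.6²) = √730.08 = 27.020


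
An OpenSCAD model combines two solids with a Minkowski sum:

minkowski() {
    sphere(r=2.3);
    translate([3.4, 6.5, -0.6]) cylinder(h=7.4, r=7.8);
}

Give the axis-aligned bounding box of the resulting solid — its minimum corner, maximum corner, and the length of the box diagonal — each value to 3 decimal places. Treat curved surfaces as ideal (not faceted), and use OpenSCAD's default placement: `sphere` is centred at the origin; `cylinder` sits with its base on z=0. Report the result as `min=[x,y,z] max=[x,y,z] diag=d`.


min=[-6.700,-3.600,-2.900] max=[13.500,16.600,9.100] diag=30.985

A = translate([3.4, 6.5, -0.6]) cylinder(h=7.4, r=7.8) → bbox [-4.4,-1.3,-0.6] .. [11.2,14.3,6.8]
B = sphere(r=2.3) → bbox [-2.3,-2.3,-2.3] .. [2.3,2.3,2.3]
lo = A.lo+B.lo = [-4.4-2.3, -1.3-2.3, -0.6-2.3] = [-6.700,-3.600,-2.900]
hi = A.hi+B.hi = [11.2+2.3, 14.3+2.3, 6.8+2.3] = [13.500,16.600,9.100]
diag = √(20.2²+20.2²+12²) = √960.08 = 30.985


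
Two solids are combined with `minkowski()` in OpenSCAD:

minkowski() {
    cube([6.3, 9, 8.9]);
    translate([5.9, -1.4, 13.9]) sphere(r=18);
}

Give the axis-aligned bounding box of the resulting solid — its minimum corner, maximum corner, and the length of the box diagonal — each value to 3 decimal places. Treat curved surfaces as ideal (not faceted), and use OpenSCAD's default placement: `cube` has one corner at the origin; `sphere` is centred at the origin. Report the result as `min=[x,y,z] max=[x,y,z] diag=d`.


A = translate([5.9, -1.4, 13.9]) sphere(r=18) → bbox [-12.1,-19.4,-4.1] .. [23.9,16.6,31.9]
B = cube([6.3, 9, 8.9]) → bbox [0,0,0] .. [6.3,9,8.9]
lo = A.lo+B.lo = [-12.1+0, -19.4+0, -4.1+0] = [-12.100,-19.400,-4.100]
hi = A.hi+B.hi = [23.9+6.3, 16.6+9, 31.9+8.9] = [30.200,25.600,40.800]
diag = √(42.3²+45²+44.9²) = √5830.3 = 76.356

min=[-12.100,-19.400,-4.100] max=[30.200,25.600,40.800] diag=76.356


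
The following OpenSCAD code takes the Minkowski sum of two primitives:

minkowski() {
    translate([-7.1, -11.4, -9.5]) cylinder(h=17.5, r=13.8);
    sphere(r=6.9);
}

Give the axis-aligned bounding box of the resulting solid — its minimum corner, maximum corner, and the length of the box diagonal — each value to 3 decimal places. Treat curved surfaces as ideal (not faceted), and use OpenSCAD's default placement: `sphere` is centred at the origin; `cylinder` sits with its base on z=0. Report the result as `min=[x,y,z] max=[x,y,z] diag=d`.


min=[-27.800,-32.100,-16.400] max=[13.600,9.300,14.900] diag=66.390

A = translate([-7.1, -11.4, -9.5]) cylinder(h=17.5, r=13.8) → bbox [-20.9,-25.2,-9.5] .. [6.7,2.4,8]
B = sphere(r=6.9) → bbox [-6.9,-6.9,-6.9] .. [6.9,6.9,6.9]
lo = A.lo+B.lo = [-20.9-6.9, -25.2-6.9, -9.5-6.9] = [-27.800,-32.100,-16.400]
hi = A.hi+B.hi = [6.7+6.9, 2.4+6.9, 8+6.9] = [13.600,9.300,14.900]
diag = √(41.4²+41.4²+31.3²) = √4407.61 = 66.390


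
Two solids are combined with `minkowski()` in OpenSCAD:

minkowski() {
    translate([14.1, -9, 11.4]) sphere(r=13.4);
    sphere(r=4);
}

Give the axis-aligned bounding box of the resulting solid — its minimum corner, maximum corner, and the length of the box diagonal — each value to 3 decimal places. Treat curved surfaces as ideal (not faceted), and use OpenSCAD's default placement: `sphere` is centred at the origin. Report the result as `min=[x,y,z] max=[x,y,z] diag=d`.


min=[-3.300,-26.400,-6.000] max=[31.500,8.400,28.800] diag=60.275

A = translate([14.1, -9, 11.4]) sphere(r=13.4) → bbox [0.7,-22.4,-2] .. [27.5,4.4,24.8]
B = sphere(r=4) → bbox [-4,-4,-4] .. [4,4,4]
lo = A.lo+B.lo = [0.7-4, -22.4-4, -2-4] = [-3.300,-26.400,-6.000]
hi = A.hi+B.hi = [27.5+4, 4.4+4, 24.8+4] = [31.500,8.400,28.800]
diag = √(34.8²+34.8²+34.8²) = √3633.12 = 60.275


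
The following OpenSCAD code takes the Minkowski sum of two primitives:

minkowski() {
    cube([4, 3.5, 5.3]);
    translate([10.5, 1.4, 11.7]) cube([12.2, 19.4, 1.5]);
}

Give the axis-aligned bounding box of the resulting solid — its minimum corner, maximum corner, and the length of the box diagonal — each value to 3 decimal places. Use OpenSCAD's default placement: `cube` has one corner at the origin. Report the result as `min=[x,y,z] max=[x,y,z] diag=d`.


A = translate([10.5, 1.4, 11.7]) cube([12.2, 19.4, 1.5]) → bbox [10.5,1.4,11.7] .. [22.7,20.8,13.2]
B = cube([4, 3.5, 5.3]) → bbox [0,0,0] .. [4,3.5,5.3]
lo = A.lo+B.lo = [10.5+0, 1.4+0, 11.7+0] = [10.500,1.400,11.700]
hi = A.hi+B.hi = [22.7+4, 20.8+3.5, 13.2+5.3] = [26.700,24.300,18.500]
diag = √(16.2²+22.9²+6.8²) = √833.09 = 28.863

min=[10.500,1.400,11.700] max=[26.700,24.300,18.500] diag=28.863


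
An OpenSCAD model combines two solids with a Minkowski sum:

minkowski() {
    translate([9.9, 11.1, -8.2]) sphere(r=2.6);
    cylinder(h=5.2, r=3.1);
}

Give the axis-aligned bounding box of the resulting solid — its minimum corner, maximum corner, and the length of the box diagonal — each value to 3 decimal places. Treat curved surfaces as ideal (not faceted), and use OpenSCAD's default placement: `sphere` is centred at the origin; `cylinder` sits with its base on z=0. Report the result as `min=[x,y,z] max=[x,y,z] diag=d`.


A = translate([9.9, 11.1, -8.2]) sphere(r=2.6) → bbox [7.3,8.5,-10.8] .. [12.5,13.7,-5.6]
B = cylinder(h=5.2, r=3.1) → bbox [-3.1,-3.1,0] .. [3.1,3.1,5.2]
lo = A.lo+B.lo = [7.3-3.1, 8.5-3.1, -10.8+0] = [4.200,5.400,-10.800]
hi = A.hi+B.hi = [12.5+3.1, 13.7+3.1, -5.6+5.2] = [15.600,16.800,-0.400]
diag = √(11.4²+11.4²+10.4²) = √368.08 = 19.185

min=[4.200,5.400,-10.800] max=[15.600,16.800,-0.400] diag=19.185


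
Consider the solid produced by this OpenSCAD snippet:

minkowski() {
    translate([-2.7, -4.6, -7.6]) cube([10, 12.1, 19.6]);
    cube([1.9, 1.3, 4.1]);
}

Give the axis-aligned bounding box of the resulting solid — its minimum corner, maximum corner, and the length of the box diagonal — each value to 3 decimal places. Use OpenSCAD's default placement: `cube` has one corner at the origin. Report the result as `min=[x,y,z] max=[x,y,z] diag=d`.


min=[-2.700,-4.600,-7.600] max=[9.200,8.800,16.100] diag=29.713

A = translate([-2.7, -4.6, -7.6]) cube([10, 12.1, 19.6]) → bbox [-2.7,-4.6,-7.6] .. [7.3,7.5,12]
B = cube([1.9, 1.3, 4.1]) → bbox [0,0,0] .. [1.9,1.3,4.1]
lo = A.lo+B.lo = [-2.7+0, -4.6+0, -7.6+0] = [-2.700,-4.600,-7.600]
hi = A.hi+B.hi = [7.3+1.9, 7.5+1.3, 12+4.1] = [9.200,8.800,16.100]
diag = √(11.9²+13.4²+23.7²) = √882.86 = 29.713


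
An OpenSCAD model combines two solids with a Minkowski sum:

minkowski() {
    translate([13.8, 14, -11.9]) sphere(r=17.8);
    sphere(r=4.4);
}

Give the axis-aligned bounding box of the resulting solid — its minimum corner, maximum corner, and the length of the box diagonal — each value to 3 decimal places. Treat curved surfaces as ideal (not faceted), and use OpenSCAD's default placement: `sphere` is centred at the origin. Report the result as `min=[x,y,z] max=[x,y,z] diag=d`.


min=[-8.400,-8.200,-34.100] max=[36.000,36.200,10.300] diag=76.903

A = translate([13.8, 14, -11.9]) sphere(r=17.8) → bbox [-4,-3.8,-29.7] .. [31.6,31.8,5.9]
B = sphere(r=4.4) → bbox [-4.4,-4.4,-4.4] .. [4.4,4.4,4.4]
lo = A.lo+B.lo = [-4-4.4, -3.8-4.4, -29.7-4.4] = [-8.400,-8.200,-34.100]
hi = A.hi+B.hi = [31.6+4.4, 31.8+4.4, 5.9+4.4] = [36.000,36.200,10.300]
diag = √(44.4²+44.4²+44.4²) = √5914.08 = 76.903


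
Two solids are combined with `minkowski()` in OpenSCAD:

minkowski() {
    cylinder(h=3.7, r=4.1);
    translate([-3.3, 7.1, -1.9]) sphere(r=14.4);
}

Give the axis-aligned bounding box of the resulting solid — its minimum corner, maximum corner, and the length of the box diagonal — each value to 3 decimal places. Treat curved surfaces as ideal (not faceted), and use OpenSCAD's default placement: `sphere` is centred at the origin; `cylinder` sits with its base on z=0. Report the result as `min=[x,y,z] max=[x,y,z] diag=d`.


min=[-21.800,-11.400,-16.300] max=[15.200,25.600,16.200] diag=61.597

A = translate([-3.3, 7.1, -1.9]) sphere(r=14.4) → bbox [-17.7,-7.3,-16.3] .. [11.1,21.5,12.5]
B = cylinder(h=3.7, r=4.1) → bbox [-4.1,-4.1,0] .. [4.1,4.1,3.7]
lo = A.lo+B.lo = [-17.7-4.1, -7.3-4.1, -16.3+0] = [-21.800,-11.400,-16.300]
hi = A.hi+B.hi = [11.1+4.1, 21.5+4.1, 12.5+3.7] = [15.200,25.600,16.200]
diag = √(37²+37²+32.5²) = √3794.25 = 61.597


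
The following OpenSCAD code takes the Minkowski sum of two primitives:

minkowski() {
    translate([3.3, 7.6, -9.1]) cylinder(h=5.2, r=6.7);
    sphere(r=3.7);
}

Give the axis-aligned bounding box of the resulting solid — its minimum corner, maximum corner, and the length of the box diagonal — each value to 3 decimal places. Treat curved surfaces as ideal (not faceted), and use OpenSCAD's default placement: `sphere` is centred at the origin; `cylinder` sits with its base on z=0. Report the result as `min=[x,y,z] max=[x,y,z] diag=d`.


min=[-7.100,-2.800,-12.800] max=[13.700,18.000,-0.200] diag=32.001

A = translate([3.3, 7.6, -9.1]) cylinder(h=5.2, r=6.7) → bbox [-3.4,0.9,-9.1] .. [10,14.3,-3.9]
B = sphere(r=3.7) → bbox [-3.7,-3.7,-3.7] .. [3.7,3.7,3.7]
lo = A.lo+B.lo = [-3.4-3.7, 0.9-3.7, -9.1-3.7] = [-7.100,-2.800,-12.800]
hi = A.hi+B.hi = [10+3.7, 14.3+3.7, -3.9+3.7] = [13.700,18.000,-0.200]
diag = √(20.8²+20.8²+12.6²) = √1024.04 = 32.001


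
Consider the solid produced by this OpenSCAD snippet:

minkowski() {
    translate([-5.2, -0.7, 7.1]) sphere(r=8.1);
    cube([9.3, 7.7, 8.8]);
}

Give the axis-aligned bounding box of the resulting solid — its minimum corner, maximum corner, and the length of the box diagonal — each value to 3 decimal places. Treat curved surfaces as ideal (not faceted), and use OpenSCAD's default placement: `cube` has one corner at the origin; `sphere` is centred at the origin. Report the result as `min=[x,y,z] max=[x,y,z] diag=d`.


A = translate([-5.2, -0.7, 7.1]) sphere(r=8.1) → bbox [-13.3,-8.8,-1] .. [2.9,7.4,15.2]
B = cube([9.3, 7.7, 8.8]) → bbox [0,0,0] .. [9.3,7.7,8.8]
lo = A.lo+B.lo = [-13.3+0, -8.8+0, -1+0] = [-13.300,-8.800,-1.000]
hi = A.hi+B.hi = [2.9+9.3, 7.4+7.7, 15.2+8.8] = [12.200,15.100,24.000]
diag = √(25.5²+23.9²+25²) = √1846.46 = 42.970

min=[-13.300,-8.800,-1.000] max=[12.200,15.100,24.000] diag=42.970


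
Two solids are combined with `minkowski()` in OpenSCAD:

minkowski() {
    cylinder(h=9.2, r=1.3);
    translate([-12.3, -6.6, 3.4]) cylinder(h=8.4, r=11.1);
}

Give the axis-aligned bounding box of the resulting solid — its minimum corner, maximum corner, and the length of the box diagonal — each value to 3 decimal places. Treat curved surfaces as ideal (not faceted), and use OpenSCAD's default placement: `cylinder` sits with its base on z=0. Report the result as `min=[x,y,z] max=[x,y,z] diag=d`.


A = translate([-12.3, -6.6, 3.4]) cylinder(h=8.4, r=11.1) → bbox [-23.4,-17.7,3.4] .. [-1.2,4.5,11.8]
B = cylinder(h=9.2, r=1.3) → bbox [-1.3,-1.3,0] .. [1.3,1.3,9.2]
lo = A.lo+B.lo = [-23.4-1.3, -17.7-1.3, 3.4+0] = [-24.700,-19.000,3.400]
hi = A.hi+B.hi = [-1.2+1.3, 4.5+1.3, 11.8+9.2] = [0.100,5.800,21.000]
diag = √(24.8²+24.8²+17.6²) = √1539.84 = 39.241

min=[-24.700,-19.000,3.400] max=[0.100,5.800,21.000] diag=39.241


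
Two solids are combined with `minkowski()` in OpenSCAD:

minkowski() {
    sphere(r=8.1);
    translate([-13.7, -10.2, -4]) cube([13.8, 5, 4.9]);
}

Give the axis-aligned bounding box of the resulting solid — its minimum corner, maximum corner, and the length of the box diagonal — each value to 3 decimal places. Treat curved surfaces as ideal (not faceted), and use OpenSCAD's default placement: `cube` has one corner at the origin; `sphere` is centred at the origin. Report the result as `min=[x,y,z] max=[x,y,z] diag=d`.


A = translate([-13.7, -10.2, -4]) cube([13.8, 5, 4.9]) → bbox [-13.7,-10.2,-4] .. [0.1,-5.2,0.9]
B = sphere(r=8.1) → bbox [-8.1,-8.1,-8.1] .. [8.1,8.1,8.1]
lo = A.lo+B.lo = [-13.7-8.1, -10.2-8.1, -4-8.1] = [-21.800,-18.300,-12.100]
hi = A.hi+B.hi = [0.1+8.1, -5.2+8.1, 0.9+8.1] = [8.200,2.900,9.000]
diag = √(30²+21.2²+21.1²) = √1794.65 = 42.363

min=[-21.800,-18.300,-12.100] max=[8.200,2.900,9.000] diag=42.363


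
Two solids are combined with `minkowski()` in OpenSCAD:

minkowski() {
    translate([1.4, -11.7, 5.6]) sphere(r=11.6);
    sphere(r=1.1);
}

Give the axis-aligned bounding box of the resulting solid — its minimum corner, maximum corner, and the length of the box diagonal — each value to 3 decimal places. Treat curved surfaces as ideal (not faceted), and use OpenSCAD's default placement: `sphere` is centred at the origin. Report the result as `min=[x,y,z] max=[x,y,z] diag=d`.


min=[-11.300,-24.400,-7.100] max=[14.100,1.000,18.300] diag=43.994

A = translate([1.4, -11.7, 5.6]) sphere(r=11.6) → bbox [-10.2,-23.3,-6] .. [13,-0.1,17.2]
B = sphere(r=1.1) → bbox [-1.1,-1.1,-1.1] .. [1.1,1.1,1.1]
lo = A.lo+B.lo = [-10.2-1.1, -23.3-1.1, -6-1.1] = [-11.300,-24.400,-7.100]
hi = A.hi+B.hi = [13+1.1, -0.1+1.1, 17.2+1.1] = [14.100,1.000,18.300]
diag = √(25.4²+25.4²+25.4²) = √1935.48 = 43.994


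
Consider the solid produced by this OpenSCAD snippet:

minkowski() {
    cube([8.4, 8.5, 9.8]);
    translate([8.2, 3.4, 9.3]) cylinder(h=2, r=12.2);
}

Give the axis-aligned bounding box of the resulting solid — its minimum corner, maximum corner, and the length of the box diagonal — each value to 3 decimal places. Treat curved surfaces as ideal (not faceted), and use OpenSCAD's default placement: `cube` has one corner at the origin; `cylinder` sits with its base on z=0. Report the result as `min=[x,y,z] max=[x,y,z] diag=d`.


min=[-4.000,-8.800,9.300] max=[28.800,24.100,21.100] diag=47.932

A = translate([8.2, 3.4, 9.3]) cylinder(h=2, r=12.2) → bbox [-4,-8.8,9.3] .. [20.4,15.6,11.3]
B = cube([8.4, 8.5, 9.8]) → bbox [0,0,0] .. [8.4,8.5,9.8]
lo = A.lo+B.lo = [-4+0, -8.8+0, 9.3+0] = [-4.000,-8.800,9.300]
hi = A.hi+B.hi = [20.4+8.4, 15.6+8.5, 11.3+9.8] = [28.800,24.100,21.100]
diag = √(32.8²+32.9²+11.8²) = √2297.49 = 47.932


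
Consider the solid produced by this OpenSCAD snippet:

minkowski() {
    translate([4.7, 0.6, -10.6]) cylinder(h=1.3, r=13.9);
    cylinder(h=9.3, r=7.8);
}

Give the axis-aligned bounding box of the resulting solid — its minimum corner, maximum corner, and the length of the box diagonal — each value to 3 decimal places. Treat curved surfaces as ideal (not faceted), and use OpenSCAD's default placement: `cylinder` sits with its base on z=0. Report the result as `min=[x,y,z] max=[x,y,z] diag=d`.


A = translate([4.7, 0.6, -10.6]) cylinder(h=1.3, r=13.9) → bbox [-9.2,-13.3,-10.6] .. [18.6,14.5,-9.3]
B = cylinder(h=9.3, r=7.8) → bbox [-7.8,-7.8,0] .. [7.8,7.8,9.3]
lo = A.lo+B.lo = [-9.2-7.8, -13.3-7.8, -10.6+0] = [-17.000,-21.100,-10.600]
hi = A.hi+B.hi = [18.6+7.8, 14.5+7.8, -9.3+9.3] = [26.400,22.300,0.000]
diag = √(43.4²+43.4²+10.6²) = √3879.48 = 62.285

min=[-17.000,-21.100,-10.600] max=[26.400,22.300,0.000] diag=62.285


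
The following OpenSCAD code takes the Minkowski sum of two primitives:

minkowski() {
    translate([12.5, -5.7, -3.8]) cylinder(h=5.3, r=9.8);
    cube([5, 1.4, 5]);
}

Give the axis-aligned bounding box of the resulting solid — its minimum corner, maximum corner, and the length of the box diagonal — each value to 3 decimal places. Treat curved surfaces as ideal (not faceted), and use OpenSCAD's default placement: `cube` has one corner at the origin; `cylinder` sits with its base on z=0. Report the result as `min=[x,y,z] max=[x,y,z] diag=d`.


A = translate([12.5, -5.7, -3.8]) cylinder(h=5.3, r=9.8) → bbox [2.7,-15.5,-3.8] .. [22.3,4.1,1.5]
B = cube([5, 1.4, 5]) → bbox [0,0,0] .. [5,1.4,5]
lo = A.lo+B.lo = [2.7+0, -15.5+0, -3.8+0] = [2.700,-15.500,-3.800]
hi = A.hi+B.hi = [22.3+5, 4.1+1.4, 1.5+5] = [27.300,5.500,6.500]
diag = √(24.6²+21²+10.3²) = √1152.25 = 33.945

min=[2.700,-15.500,-3.800] max=[27.300,5.500,6.500] diag=33.945


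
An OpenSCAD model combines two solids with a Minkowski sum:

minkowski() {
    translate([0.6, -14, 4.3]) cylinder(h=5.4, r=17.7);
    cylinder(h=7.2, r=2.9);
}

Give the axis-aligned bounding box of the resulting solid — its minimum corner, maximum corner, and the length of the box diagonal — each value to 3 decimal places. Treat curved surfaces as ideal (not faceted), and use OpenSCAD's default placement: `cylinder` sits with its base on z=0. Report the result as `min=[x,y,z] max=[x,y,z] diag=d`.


A = translate([0.6, -14, 4.3]) cylinder(h=5.4, r=17.7) → bbox [-17.1,-31.7,4.3] .. [18.3,3.7,9.7]
B = cylinder(h=7.2, r=2.9) → bbox [-2.9,-2.9,0] .. [2.9,2.9,7.2]
lo = A.lo+B.lo = [-17.1-2.9, -31.7-2.9, 4.3+0] = [-20.000,-34.600,4.300]
hi = A.hi+B.hi = [18.3+2.9, 3.7+2.9, 9.7+7.2] = [21.200,6.600,16.900]
diag = √(41.2²+41.2²+12.6²) = √3553.64 = 59.612

min=[-20.000,-34.600,4.300] max=[21.200,6.600,16.900] diag=59.612


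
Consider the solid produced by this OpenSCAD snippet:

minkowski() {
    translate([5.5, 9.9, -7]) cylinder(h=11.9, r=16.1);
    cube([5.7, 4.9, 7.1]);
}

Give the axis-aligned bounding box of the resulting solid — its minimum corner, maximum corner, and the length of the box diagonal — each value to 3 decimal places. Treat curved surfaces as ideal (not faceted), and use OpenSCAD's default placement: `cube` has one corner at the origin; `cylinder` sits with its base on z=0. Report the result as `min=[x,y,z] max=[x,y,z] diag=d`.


min=[-10.600,-6.200,-7.000] max=[27.300,30.900,12.000] diag=56.337

A = translate([5.5, 9.9, -7]) cylinder(h=11.9, r=16.1) → bbox [-10.6,-6.2,-7] .. [21.6,26,4.9]
B = cube([5.7, 4.9, 7.1]) → bbox [0,0,0] .. [5.7,4.9,7.1]
lo = A.lo+B.lo = [-10.6+0, -6.2+0, -7+0] = [-10.600,-6.200,-7.000]
hi = A.hi+B.hi = [21.6+5.7, 26+4.9, 4.9+7.1] = [27.300,30.900,12.000]
diag = √(37.9²+37.1²+19²) = √3173.82 = 56.337


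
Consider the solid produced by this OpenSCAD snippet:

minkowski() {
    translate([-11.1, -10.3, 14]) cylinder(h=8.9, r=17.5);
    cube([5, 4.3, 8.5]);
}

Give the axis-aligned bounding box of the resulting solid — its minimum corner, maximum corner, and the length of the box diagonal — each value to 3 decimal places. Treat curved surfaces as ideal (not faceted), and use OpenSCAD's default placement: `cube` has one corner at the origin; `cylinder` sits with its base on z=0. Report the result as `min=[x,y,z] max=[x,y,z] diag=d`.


min=[-28.600,-27.800,14.000] max=[11.400,11.500,31.400] diag=58.713

A = translate([-11.1, -10.3, 14]) cylinder(h=8.9, r=17.5) → bbox [-28.6,-27.8,14] .. [6.4,7.2,22.9]
B = cube([5, 4.3, 8.5]) → bbox [0,0,0] .. [5,4.3,8.5]
lo = A.lo+B.lo = [-28.6+0, -27.8+0, 14+0] = [-28.600,-27.800,14.000]
hi = A.hi+B.hi = [6.4+5, 7.2+4.3, 22.9+8.5] = [11.400,11.500,31.400]
diag = √(40²+39.3²+17.4²) = √3447.25 = 58.713


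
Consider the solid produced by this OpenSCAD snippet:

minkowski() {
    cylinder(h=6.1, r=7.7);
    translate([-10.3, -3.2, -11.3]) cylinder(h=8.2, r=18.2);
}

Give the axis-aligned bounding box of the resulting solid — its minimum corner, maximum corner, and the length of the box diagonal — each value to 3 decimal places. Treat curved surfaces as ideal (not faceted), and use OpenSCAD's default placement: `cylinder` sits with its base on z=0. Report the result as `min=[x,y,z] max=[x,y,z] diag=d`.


min=[-36.200,-29.100,-11.300] max=[15.600,22.700,3.000] diag=74.639

A = translate([-10.3, -3.2, -11.3]) cylinder(h=8.2, r=18.2) → bbox [-28.5,-21.4,-11.3] .. [7.9,15,-3.1]
B = cylinder(h=6.1, r=7.7) → bbox [-7.7,-7.7,0] .. [7.7,7.7,6.1]
lo = A.lo+B.lo = [-28.5-7.7, -21.4-7.7, -11.3+0] = [-36.200,-29.100,-11.300]
hi = A.hi+B.hi = [7.9+7.7, 15+7.7, -3.1+6.1] = [15.600,22.700,3.000]
diag = √(51.8²+51.8²+14.3²) = √5570.97 = 74.639


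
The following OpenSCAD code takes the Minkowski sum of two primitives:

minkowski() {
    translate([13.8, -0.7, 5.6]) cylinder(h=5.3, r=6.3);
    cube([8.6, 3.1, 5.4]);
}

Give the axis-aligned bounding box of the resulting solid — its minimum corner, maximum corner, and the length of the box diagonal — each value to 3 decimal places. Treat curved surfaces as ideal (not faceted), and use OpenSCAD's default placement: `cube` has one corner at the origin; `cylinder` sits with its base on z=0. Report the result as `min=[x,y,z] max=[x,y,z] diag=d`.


min=[7.500,-7.000,5.600] max=[28.700,8.700,16.300] diag=28.468

A = translate([13.8, -0.7, 5.6]) cylinder(h=5.3, r=6.3) → bbox [7.5,-7,5.6] .. [20.1,5.6,10.9]
B = cube([8.6, 3.1, 5.4]) → bbox [0,0,0] .. [8.6,3.1,5.4]
lo = A.lo+B.lo = [7.5+0, -7+0, 5.6+0] = [7.500,-7.000,5.600]
hi = A.hi+B.hi = [20.1+8.6, 5.6+3.1, 10.9+5.4] = [28.700,8.700,16.300]
diag = √(21.2²+15.7²+10.7²) = √810.42 = 28.468


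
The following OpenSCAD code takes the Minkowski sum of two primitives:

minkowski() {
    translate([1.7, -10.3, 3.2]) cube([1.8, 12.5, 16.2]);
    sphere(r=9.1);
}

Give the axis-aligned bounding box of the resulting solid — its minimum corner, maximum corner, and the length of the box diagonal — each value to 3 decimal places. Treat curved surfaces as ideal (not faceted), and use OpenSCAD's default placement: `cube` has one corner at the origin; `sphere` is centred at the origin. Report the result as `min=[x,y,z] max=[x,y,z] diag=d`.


A = translate([1.7, -10.3, 3.2]) cube([1.8, 12.5, 16.2]) → bbox [1.7,-10.3,3.2] .. [3.5,2.2,19.4]
B = sphere(r=9.1) → bbox [-9.1,-9.1,-9.1] .. [9.1,9.1,9.1]
lo = A.lo+B.lo = [1.7-9.1, -10.3-9.1, 3.2-9.1] = [-7.400,-19.400,-5.900]
hi = A.hi+B.hi = [3.5+9.1, 2.2+9.1, 19.4+9.1] = [12.600,11.300,28.500]
diag = √(20²+30.7²+34.4²) = √2525.85 = 50.258

min=[-7.400,-19.400,-5.900] max=[12.600,11.300,28.500] diag=50.258


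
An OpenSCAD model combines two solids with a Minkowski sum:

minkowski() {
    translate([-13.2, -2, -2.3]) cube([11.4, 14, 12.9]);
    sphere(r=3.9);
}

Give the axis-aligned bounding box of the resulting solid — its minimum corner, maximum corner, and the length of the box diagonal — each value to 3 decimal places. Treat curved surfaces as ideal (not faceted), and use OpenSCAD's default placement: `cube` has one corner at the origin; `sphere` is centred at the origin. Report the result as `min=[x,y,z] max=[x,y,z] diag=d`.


min=[-17.100,-5.900,-6.200] max=[2.100,15.900,14.500] diag=35.670

A = translate([-13.2, -2, -2.3]) cube([11.4, 14, 12.9]) → bbox [-13.2,-2,-2.3] .. [-1.8,12,10.6]
B = sphere(r=3.9) → bbox [-3.9,-3.9,-3.9] .. [3.9,3.9,3.9]
lo = A.lo+B.lo = [-13.2-3.9, -2-3.9, -2.3-3.9] = [-17.100,-5.900,-6.200]
hi = A.hi+B.hi = [-1.8+3.9, 12+3.9, 10.6+3.9] = [2.100,15.900,14.500]
diag = √(19.2²+21.8²+20.7²) = √1272.37 = 35.670


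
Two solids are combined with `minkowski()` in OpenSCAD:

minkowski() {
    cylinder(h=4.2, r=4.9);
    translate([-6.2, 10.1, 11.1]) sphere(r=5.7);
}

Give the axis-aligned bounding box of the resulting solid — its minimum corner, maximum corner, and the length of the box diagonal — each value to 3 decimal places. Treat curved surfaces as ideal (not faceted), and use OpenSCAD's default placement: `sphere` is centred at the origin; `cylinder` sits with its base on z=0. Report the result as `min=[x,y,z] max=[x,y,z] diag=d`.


A = translate([-6.2, 10.1, 11.1]) sphere(r=5.7) → bbox [-11.9,4.4,5.4] .. [-0.5,15.8,16.8]
B = cylinder(h=4.2, r=4.9) → bbox [-4.9,-4.9,0] .. [4.9,4.9,4.2]
lo = A.lo+B.lo = [-11.9-4.9, 4.4-4.9, 5.4+0] = [-16.800,-0.500,5.400]
hi = A.hi+B.hi = [-0.5+4.9, 15.8+4.9, 16.8+4.2] = [4.400,20.700,21.000]
diag = √(21.2²+21.2²+15.6²) = √1142.24 = 33.797

min=[-16.800,-0.500,5.400] max=[4.400,20.700,21.000] diag=33.797


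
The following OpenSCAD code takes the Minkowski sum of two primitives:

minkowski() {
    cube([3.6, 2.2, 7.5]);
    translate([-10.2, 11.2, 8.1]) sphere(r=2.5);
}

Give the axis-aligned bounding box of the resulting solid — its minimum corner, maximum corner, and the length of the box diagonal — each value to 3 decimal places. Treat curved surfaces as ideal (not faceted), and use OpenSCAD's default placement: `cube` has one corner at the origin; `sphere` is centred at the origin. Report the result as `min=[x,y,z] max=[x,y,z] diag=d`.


A = translate([-10.2, 11.2, 8.1]) sphere(r=2.5) → bbox [-12.7,8.7,5.6] .. [-7.7,13.7,10.6]
B = cube([3.6, 2.2, 7.5]) → bbox [0,0,0] .. [3.6,2.2,7.5]
lo = A.lo+B.lo = [-12.7+0, 8.7+0, 5.6+0] = [-12.700,8.700,5.600]
hi = A.hi+B.hi = [-7.7+3.6, 13.7+2.2, 10.6+7.5] = [-4.100,15.900,18.100]
diag = √(8.6²+7.2²+12.5²) = √282.05 = 16.794

min=[-12.700,8.700,5.600] max=[-4.100,15.900,18.100] diag=16.794
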